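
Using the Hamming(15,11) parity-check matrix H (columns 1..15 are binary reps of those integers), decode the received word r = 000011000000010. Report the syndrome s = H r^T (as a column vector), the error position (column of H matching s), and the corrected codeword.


s = (1, 1, 0, 1)^T, error position = 13, corrected codeword c = 000011000000110

Compute s = H r^T mod 2 one row at a time:
  s_1 = 0 + 0 + 0 + 0 + 0 + 0 + 1 + 0 = 1 ≡ 1 (mod 2).
  s_2 = 0 + 1 + 1 + 0 + 0 + 0 + 1 + 0 = 3 ≡ 1 (mod 2).
  s_3 = 0 + 0 + 1 + 0 + 0 + 0 + 1 + 0 = 2 ≡ 0 (mod 2).
  s_4 = 0 + 0 + 1 + 0 + 0 + 0 + 0 + 0 = 1 ≡ 1 (mod 2).
s = (1, 1, 0, 1)^T — this equals column 13 of H (binary 1101), so error is at position 13.
Correct: flip bit 13 of r = 000011000000010 to get c = 000011000000110.


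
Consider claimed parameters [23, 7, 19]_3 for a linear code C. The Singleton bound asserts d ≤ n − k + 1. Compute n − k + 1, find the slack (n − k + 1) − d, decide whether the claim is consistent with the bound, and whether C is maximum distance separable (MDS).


Singleton RHS = n − k + 1 = 17, slack = -2, bound violated (no such code; not MDS).

Singleton bound: d ≤ n − k + 1.
Here n = 23, k = 7, so n − k + 1 = 17.
Given d = 19, check d ≤ 17: NO.
Slack = (n − k + 1) − d = -2.
The slack is negative: d = 19 exceeds n − k + 1 = 17 by 2, so the Singleton bound is violated and no linear [23, 7, 19]_3 code can exist. In particular it is not MDS (MDS requires d = n − k + 1 exactly).
Description: the claimed parameters are [23, 7, 19]_3; such a code would be impossible (violates the Singleton bound).


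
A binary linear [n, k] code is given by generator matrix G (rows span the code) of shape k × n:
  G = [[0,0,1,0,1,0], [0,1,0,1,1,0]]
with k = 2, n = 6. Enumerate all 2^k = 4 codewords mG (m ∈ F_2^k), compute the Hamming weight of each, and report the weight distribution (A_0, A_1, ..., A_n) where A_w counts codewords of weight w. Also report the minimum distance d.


Weight distribution: A_0 = 1, A_2 = 1, A_3 = 2. Minimum distance d = 2.

Enumerate all 2^2 = 4 messages m ∈ F_2^2.
For each, compute codeword c = mG in F_2^6, then tally its weight.
  m = 00 → c = 000000, weight = 0.
  m = 10 → c = 001010, weight = 2.
  m = 01 → c = 010110, weight = 3.
  m = 11 → c = 011100, weight = 3.
Tally weights:
  weight 0: 1 codewords.
  weight 2: 1 codewords.
  weight 3: 2 codewords.
Minimum distance d = smallest w > 0 with A_w > 0 = 2.
Sanity: Σ A_w = 4 = 2^2 = 4 ✓.


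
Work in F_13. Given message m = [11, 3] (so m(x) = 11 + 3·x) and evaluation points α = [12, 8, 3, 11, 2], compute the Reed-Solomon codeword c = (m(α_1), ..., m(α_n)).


c = [8, 9, 7, 5, 4]

Message polynomial: m(x) = 11 + 3·x (mod 13).
For each evaluation point α_i, compute m(α_i) mod 13:
  α_1 = 12: Horner steps 3 → 8, so m(12) = 8.
  α_2 = 8: Horner steps 3 → 9, so m(8) = 9.
  α_3 = 3: Horner steps 3 → 7, so m(3) = 7.
  α_4 = 11: Horner steps 3 → 5, so m(11) = 5.
  α_5 = 2: Horner steps 3 → 4, so m(2) = 4.
Codeword c = [8, 9, 7, 5, 4] ∈ F_13^5.


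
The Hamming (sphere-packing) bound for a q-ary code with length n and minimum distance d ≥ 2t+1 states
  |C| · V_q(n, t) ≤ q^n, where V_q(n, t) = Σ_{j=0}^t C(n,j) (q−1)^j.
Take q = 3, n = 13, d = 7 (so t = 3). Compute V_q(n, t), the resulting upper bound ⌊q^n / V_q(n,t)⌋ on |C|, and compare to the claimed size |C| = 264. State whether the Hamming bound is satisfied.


V_q(n, t) = 2627, q^n = 1594323, Hamming bound = 606, |C| = 264 ≤ bound (satisfied).

Step 1: Compute V_q(n, t) = Σ_{j=0}^3 C(n, j) (q−1)^j.
  j = 0: C(13,0)·(2)^0 = 1·1 = 1.
  j = 1: C(13,1)·(2)^1 = 13·2 = 26.
  j = 2: C(13,2)·(2)^2 = 78·4 = 312.
  j = 3: C(13,3)·(2)^3 = 286·8 = 2288.
  V_q(n, t) = 1 + 26 + 312 + 2288 = 2627.
Step 2: q^n = 3^13 = 1594323.
Step 3: Hamming bound ⌊q^n / V_q(n,t)⌋ = ⌊1594323/2627⌋ = 606.
Step 4: Compare |C| = 264 to 606: satisfied.
The claimed |C| lies below the Hamming bound.


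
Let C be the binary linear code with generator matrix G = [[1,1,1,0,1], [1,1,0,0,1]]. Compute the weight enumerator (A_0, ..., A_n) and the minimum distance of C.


Weight distribution: A_0 = 1, A_1 = 1, A_3 = 1, A_4 = 1. Minimum distance d = 1.

Enumerate all 2^2 = 4 messages m ∈ F_2^2.
For each, compute codeword c = mG in F_2^5, then tally its weight.
  m = 00 → c = 00000, weight = 0.
  m = 10 → c = 11101, weight = 4.
  m = 01 → c = 11001, weight = 3.
  m = 11 → c = 00100, weight = 1.
Tally weights:
  weight 0: 1 codewords.
  weight 1: 1 codewords.
  weight 3: 1 codewords.
  weight 4: 1 codewords.
Minimum distance d = smallest w > 0 with A_w > 0 = 1.
Sanity: Σ A_w = 4 = 2^2 = 4 ✓.


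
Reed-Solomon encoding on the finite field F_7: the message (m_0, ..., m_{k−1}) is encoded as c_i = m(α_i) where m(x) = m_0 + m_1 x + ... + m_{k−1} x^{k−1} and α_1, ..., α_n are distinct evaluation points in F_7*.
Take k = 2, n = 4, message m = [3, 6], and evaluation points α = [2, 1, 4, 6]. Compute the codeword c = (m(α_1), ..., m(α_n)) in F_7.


c = [1, 2, 6, 4]

Message polynomial: m(x) = 3 + 6·x (mod 7).
For each evaluation point α_i, compute m(α_i) mod 7:
  α_1 = 2: Horner steps 6 → 1, so m(2) = 1.
  α_2 = 1: Horner steps 6 → 2, so m(1) = 2.
  α_3 = 4: Horner steps 6 → 6, so m(4) = 6.
  α_4 = 6: Horner steps 6 → 4, so m(6) = 4.
Codeword c = [1, 2, 6, 4] ∈ F_7^4.


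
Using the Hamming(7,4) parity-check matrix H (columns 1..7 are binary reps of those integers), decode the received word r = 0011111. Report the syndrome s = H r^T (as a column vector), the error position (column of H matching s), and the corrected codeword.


s = (0, 1, 1)^T, error position = 3, corrected codeword c = 0001111

Compute s = H r^T mod 2 one row at a time:
  s_1 = 1 + 1 + 1 + 1 = 4 ≡ 0 (mod 2).
  s_2 = 0 + 1 + 1 + 1 = 3 ≡ 1 (mod 2).
  s_3 = 0 + 1 + 1 + 1 = 3 ≡ 1 (mod 2).
s = (0, 1, 1)^T — this equals column 3 of H (binary 011), so error is at position 3.
Correct: flip bit 3 of r = 0011111 to get c = 0001111.


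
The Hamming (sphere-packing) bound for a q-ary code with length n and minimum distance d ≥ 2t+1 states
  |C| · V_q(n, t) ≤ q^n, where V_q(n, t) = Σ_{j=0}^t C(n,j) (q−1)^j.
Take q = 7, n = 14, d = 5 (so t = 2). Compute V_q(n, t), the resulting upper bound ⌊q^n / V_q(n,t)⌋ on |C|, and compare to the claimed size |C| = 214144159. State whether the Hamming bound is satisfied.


V_q(n, t) = 3361, q^n = 678223072849, Hamming bound = 201792047, |C| = 214144159 > bound (violated).

Step 1: Compute V_q(n, t) = Σ_{j=0}^2 C(n, j) (q−1)^j.
  j = 0: C(14,0)·(6)^0 = 1·1 = 1.
  j = 1: C(14,1)·(6)^1 = 14·6 = 84.
  j = 2: C(14,2)·(6)^2 = 91·36 = 3276.
  V_q(n, t) = 1 + 84 + 3276 = 3361.
Step 2: q^n = 7^14 = 678223072849.
Step 3: Hamming bound ⌊q^n / V_q(n,t)⌋ = ⌊678223072849/3361⌋ = 201792047.
Step 4: Compare |C| = 214144159 to 201792047: violated.
The claimed |C| lies above the Hamming bound, so no 7-ary code of length 14 with d ≥ 5 can have 214144159 codewords.


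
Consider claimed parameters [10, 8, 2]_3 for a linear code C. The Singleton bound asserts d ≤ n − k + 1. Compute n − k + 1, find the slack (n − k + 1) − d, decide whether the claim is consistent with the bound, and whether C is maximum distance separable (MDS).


Singleton RHS = n − k + 1 = 3, slack = 1, bound satisfied, not MDS.

Singleton bound: d ≤ n − k + 1.
Here n = 10, k = 8, so n − k + 1 = 3.
Given d = 2, check d ≤ 3: YES.
Slack = (n − k + 1) − d = 1.
The code is NOT MDS (slack = 1 > 0).
Description: the claimed parameters are [10, 8, 2]_3; such a code would be non-MDS.


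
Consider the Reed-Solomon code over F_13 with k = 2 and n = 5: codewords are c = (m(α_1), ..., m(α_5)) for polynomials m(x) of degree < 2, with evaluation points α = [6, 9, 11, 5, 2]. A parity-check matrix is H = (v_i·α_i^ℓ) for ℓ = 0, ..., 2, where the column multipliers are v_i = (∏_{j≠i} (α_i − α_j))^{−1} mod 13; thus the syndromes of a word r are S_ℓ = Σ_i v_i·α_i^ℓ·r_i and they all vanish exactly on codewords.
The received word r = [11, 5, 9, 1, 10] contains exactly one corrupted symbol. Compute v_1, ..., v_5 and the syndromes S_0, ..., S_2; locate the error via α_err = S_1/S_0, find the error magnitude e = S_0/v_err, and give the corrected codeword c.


S = (3, 1, 9), error at position 2, error magnitude e = 3, c = [11, 2, 9, 1, 10].

Step 1: column multipliers v_i = (∏_{j≠i}(α_i − α_j))^{−1} mod 13.
  i = 1 (α = 6): (6−9)(6−11)(6−5)(6−2) = (−3)·(−5)·1·4 = 60 ≡ 8, so v_1 = 8^{−1} = 5 (mod 13).
  i = 2 (α = 9): (9−6)(9−11)(9−5)(9−2) = 3·(−2)·4·7 = −168 ≡ 1, so v_2 = 1^{−1} = 1 (mod 13).
  i = 3 (α = 11): (11−6)(11−9)(11−5)(11−2) = 5·2·6·9 = 540 ≡ 7, so v_3 = 7^{−1} = 2 (mod 13).
  i = 4 (α = 5): (5−6)(5−9)(5−11)(5−2) = (−1)·(−4)·(−6)·3 = −72 ≡ 6, so v_4 = 6^{−1} = 11 (mod 13).
  i = 5 (α = 2): (2−6)(2−9)(2−11)(2−5) = (−4)·(−7)·(−9)·(−3) = 756 ≡ 2, so v_5 = 2^{−1} = 7 (mod 13).
  v = [5, 1, 2, 11, 7].
Step 2: syndromes of r = [11, 5, 9, 1, 10] (all sums mod 13).
  S_0 = Σ v_i r_i = 5·11 + 1·5 + 2·9 + 11·1 + 7·10 = 159 ≡ 3.
  S_1 = Σ v_i α_i r_i = 5·6·11 + 1·9·5 + 2·11·9 + 11·5·1 + 7·2·10 = 768 ≡ 1.
  α_i^2 mod 13 = [10, 3, 4, 12, 4].
  S_2 = Σ v_i α_i^2 r_i = 5·10·11 + 1·3·5 + 2·4·9 + 11·12·1 + 7·4·10 = 1049 ≡ 9.
  S = (3, 1, 9) ≠ 0, so r is not a codeword (an error is present).
Step 3: locate the error. For a single error e at position i, S_ℓ = v_i·e·α_i^ℓ, so α_err = S_1/S_0.
  S_0^{−1} = 3^{−1} = 9 (mod 13), so α_err = 1·9 = 9 ≡ 9 = α_2. Error position i = 2.
  Consistency check: S_2/S_1 = 9·1 = 9 ≡ 9 = α_err ✓ (single-error assumption holds).
Step 4: error magnitude e = S_0/v_2 = S_0·∏_{j≠2}(α_2 − α_j) = 3·1 = 3 ≡ 3 (mod 13).
Step 5: correct position 2: c_2 = r_2 − e = 5 − 3 ≡ 2 (mod 13). Hence c = [11, 2, 9, 1, 10].
  Check: interpolating c through the α_i gives m(x) = 3 + 10·x (degree < 2) with m(α_i) = c_i for every i, so c is indeed a codeword.


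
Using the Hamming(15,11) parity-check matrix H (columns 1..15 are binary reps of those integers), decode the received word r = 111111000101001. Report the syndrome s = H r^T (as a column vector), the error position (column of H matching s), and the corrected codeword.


s = (1, 1, 1, 0)^T, error position = 14, corrected codeword c = 111111000101011

Compute s = H r^T mod 2 one row at a time:
  s_1 = 0 + 0 + 1 + 0 + 1 + 0 + 0 + 1 = 3 ≡ 1 (mod 2).
  s_2 = 1 + 1 + 1 + 0 + 1 + 0 + 0 + 1 = 5 ≡ 1 (mod 2).
  s_3 = 1 + 1 + 1 + 0 + 1 + 0 + 0 + 1 = 5 ≡ 1 (mod 2).
  s_4 = 1 + 1 + 1 + 0 + 0 + 0 + 0 + 1 = 4 ≡ 0 (mod 2).
s = (1, 1, 1, 0)^T — this equals column 14 of H (binary 1110), so error is at position 14.
Correct: flip bit 14 of r = 111111000101001 to get c = 111111000101011.


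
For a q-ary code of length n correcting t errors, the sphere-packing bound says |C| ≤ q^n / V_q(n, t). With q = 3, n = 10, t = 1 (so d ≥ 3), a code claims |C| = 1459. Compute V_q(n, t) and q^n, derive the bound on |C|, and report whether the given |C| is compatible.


V_q(n, t) = 21, q^n = 59049, Hamming bound = 2811, |C| = 1459 ≤ bound (satisfied).

Step 1: Compute V_q(n, t) = Σ_{j=0}^1 C(n, j) (q−1)^j.
  j = 0: C(10,0)·(2)^0 = 1·1 = 1.
  j = 1: C(10,1)·(2)^1 = 10·2 = 20.
  V_q(n, t) = 1 + 20 = 21.
Step 2: q^n = 3^10 = 59049.
Step 3: Hamming bound ⌊q^n / V_q(n,t)⌋ = ⌊59049/21⌋ = 2811.
Step 4: Compare |C| = 1459 to 2811: satisfied.
The claimed |C| lies below the Hamming bound.


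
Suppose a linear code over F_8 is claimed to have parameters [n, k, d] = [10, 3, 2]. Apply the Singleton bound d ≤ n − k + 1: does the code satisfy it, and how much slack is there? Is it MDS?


Singleton RHS = n − k + 1 = 8, slack = 6, bound satisfied, not MDS.

Singleton bound: d ≤ n − k + 1.
Here n = 10, k = 3, so n − k + 1 = 8.
Given d = 2, check d ≤ 8: YES.
Slack = (n − k + 1) − d = 6.
The code is NOT MDS (slack = 6 > 0).
Description: the claimed parameters are [10, 3, 2]_8; such a code would be non-MDS.


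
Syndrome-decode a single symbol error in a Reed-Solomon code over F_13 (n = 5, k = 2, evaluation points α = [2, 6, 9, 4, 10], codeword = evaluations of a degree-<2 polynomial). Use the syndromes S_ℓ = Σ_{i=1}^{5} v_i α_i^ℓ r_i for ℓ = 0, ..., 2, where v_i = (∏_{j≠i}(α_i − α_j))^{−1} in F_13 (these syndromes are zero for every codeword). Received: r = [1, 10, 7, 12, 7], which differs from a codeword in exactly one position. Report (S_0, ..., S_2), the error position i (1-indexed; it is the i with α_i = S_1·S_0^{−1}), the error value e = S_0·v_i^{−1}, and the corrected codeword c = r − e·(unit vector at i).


S = (4, 1, 10), error at position 5, error magnitude e = 1, c = [1, 10, 7, 12, 6].

Step 1: column multipliers v_i = (∏_{j≠i}(α_i − α_j))^{−1} mod 13.
  i = 1 (α = 2): (2−6)(2−9)(2−4)(2−10) = (−4)·(−7)·(−2)·(−8) = 448 ≡ 6, so v_1 = 6^{−1} = 11 (mod 13).
  i = 2 (α = 6): (6−2)(6−9)(6−4)(6−10) = 4·(−3)·2·(−4) = 96 ≡ 5, so v_2 = 5^{−1} = 8 (mod 13).
  i = 3 (α = 9): (9−2)(9−6)(9−4)(9−10) = 7·3·5·(−1) = −105 ≡ 12, so v_3 = 12^{−1} = 12 (mod 13).
  i = 4 (α = 4): (4−2)(4−6)(4−9)(4−10) = 2·(−2)·(−5)·(−6) = −120 ≡ 10, so v_4 = 10^{−1} = 4 (mod 13).
  i = 5 (α = 10): (10−2)(10−6)(10−9)(10−4) = 8·4·1·6 = 192 ≡ 10, so v_5 = 10^{−1} = 4 (mod 13).
  v = [11, 8, 12, 4, 4].
Step 2: syndromes of r = [1, 10, 7, 12, 7] (all sums mod 13).
  S_0 = Σ v_i r_i = 11·1 + 8·10 + 12·7 + 4·12 + 4·7 = 251 ≡ 4.
  S_1 = Σ v_i α_i r_i = 11·2·1 + 8·6·10 + 12·9·7 + 4·4·12 + 4·10·7 = 1730 ≡ 1.
  α_i^2 mod 13 = [4, 10, 3, 3, 9].
  S_2 = Σ v_i α_i^2 r_i = 11·4·1 + 8·10·10 + 12·3·7 + 4·3·12 + 4·9·7 = 1492 ≡ 10.
  S = (4, 1, 10) ≠ 0, so r is not a codeword (an error is present).
Step 3: locate the error. For a single error e at position i, S_ℓ = v_i·e·α_i^ℓ, so α_err = S_1/S_0.
  S_0^{−1} = 4^{−1} = 10 (mod 13), so α_err = 1·10 = 10 ≡ 10 = α_5. Error position i = 5.
  Consistency check: S_2/S_1 = 10·1 = 10 ≡ 10 = α_err ✓ (single-error assumption holds).
Step 4: error magnitude e = S_0/v_5 = S_0·∏_{j≠5}(α_5 − α_j) = 4·10 = 40 ≡ 1 (mod 13).
Step 5: correct position 5: c_5 = r_5 − e = 7 − 1 ≡ 6 (mod 13). Hence c = [1, 10, 7, 12, 6].
  Check: interpolating c through the α_i gives m(x) = 3 + 12·x (degree < 2) with m(α_i) = c_i for every i, so c is indeed a codeword.


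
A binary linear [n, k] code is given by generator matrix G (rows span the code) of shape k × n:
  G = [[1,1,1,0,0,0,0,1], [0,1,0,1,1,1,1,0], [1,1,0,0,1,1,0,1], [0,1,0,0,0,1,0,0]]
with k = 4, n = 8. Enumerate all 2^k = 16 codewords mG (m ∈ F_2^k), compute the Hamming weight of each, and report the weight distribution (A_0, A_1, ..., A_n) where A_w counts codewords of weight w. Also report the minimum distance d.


Weight distribution: A_0 = 1, A_2 = 1, A_3 = 4, A_4 = 5, A_5 = 2, A_6 = 1, A_7 = 2. Minimum distance d = 2.

Enumerate all 2^4 = 16 messages m ∈ F_2^4.
For each, compute codeword c = mG in F_2^8, then tally its weight.
  m = 0000 → c = 00000000, weight = 0.
  m = 1000 → c = 11100001, weight = 4.
  m = 0100 → c = 01011110, weight = 5.
  m = 1100 → c = 10111111, weight = 7.
  m = 0010 → c = 11001101, weight = 5.
  m = 1010 → c = 00101100, weight = 3.
  m = 0110 → c = 10010011, weight = 4.
  m = 1110 → c = 01110010, weight = 4.
  m = 0001 → c = 01000100, weight = 2.
  m = 1001 → c = 10100101, weight = 4.
  m = 0101 → c = 00011010, weight = 3.
  m = 1101 → c = 11111011, weight = 7.
  m = 0011 → c = 10001001, weight = 3.
  m = 1011 → c = 01101000, weight = 3.
  m = 0111 → c = 11010111, weight = 6.
  m = 1111 → c = 00110110, weight = 4.
Tally weights:
  weight 0: 1 codewords.
  weight 2: 1 codewords.
  weight 3: 4 codewords.
  weight 4: 5 codewords.
  weight 5: 2 codewords.
  weight 6: 1 codewords.
  weight 7: 2 codewords.
Minimum distance d = smallest w > 0 with A_w > 0 = 2.
Sanity: Σ A_w = 16 = 2^4 = 16 ✓.


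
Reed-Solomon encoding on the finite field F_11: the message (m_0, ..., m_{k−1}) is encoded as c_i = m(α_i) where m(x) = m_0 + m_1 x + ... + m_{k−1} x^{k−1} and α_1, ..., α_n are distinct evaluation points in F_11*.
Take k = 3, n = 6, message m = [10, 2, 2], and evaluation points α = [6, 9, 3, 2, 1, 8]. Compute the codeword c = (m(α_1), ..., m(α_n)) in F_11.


c = [6, 3, 1, 0, 3, 0]

Message polynomial: m(x) = 10 + 2·x + 2·x^2 (mod 11).
For each evaluation point α_i, compute m(α_i) mod 11:
  α_1 = 6: Horner steps 2 → 3 → 6, so m(6) = 6.
  α_2 = 9: Horner steps 2 → 9 → 3, so m(9) = 3.
  α_3 = 3: Horner steps 2 → 8 → 1, so m(3) = 1.
  α_4 = 2: Horner steps 2 → 6 → 0, so m(2) = 0.
  α_5 = 1: Horner steps 2 → 4 → 3, so m(1) = 3.
  α_6 = 8: Horner steps 2 → 7 → 0, so m(8) = 0.
Codeword c = [6, 3, 1, 0, 3, 0] ∈ F_11^6.


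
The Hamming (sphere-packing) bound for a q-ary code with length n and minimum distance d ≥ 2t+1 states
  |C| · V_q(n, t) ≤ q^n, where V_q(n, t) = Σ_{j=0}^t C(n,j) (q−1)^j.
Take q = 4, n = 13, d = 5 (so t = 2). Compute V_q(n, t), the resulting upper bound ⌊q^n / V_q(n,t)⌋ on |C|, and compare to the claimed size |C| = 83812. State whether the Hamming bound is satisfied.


V_q(n, t) = 742, q^n = 67108864, Hamming bound = 90443, |C| = 83812 ≤ bound (satisfied).

Step 1: Compute V_q(n, t) = Σ_{j=0}^2 C(n, j) (q−1)^j.
  j = 0: C(13,0)·(3)^0 = 1·1 = 1.
  j = 1: C(13,1)·(3)^1 = 13·3 = 39.
  j = 2: C(13,2)·(3)^2 = 78·9 = 702.
  V_q(n, t) = 1 + 39 + 702 = 742.
Step 2: q^n = 4^13 = 67108864.
Step 3: Hamming bound ⌊q^n / V_q(n,t)⌋ = ⌊67108864/742⌋ = 90443.
Step 4: Compare |C| = 83812 to 90443: satisfied.
The claimed |C| lies below the Hamming bound.


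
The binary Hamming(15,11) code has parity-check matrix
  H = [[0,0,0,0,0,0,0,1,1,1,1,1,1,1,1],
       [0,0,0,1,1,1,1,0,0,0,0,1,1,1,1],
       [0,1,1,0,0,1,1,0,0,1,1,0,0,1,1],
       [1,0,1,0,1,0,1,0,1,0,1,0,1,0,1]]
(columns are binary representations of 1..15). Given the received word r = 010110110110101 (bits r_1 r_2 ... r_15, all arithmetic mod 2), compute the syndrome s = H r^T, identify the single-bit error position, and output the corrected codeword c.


s = (1, 1, 1, 1)^T, error position = 15, corrected codeword c = 010110110110100

Compute s = H r^T mod 2 one row at a time:
  s_1 = 1 + 0 + 1 + 1 + 0 + 1 + 0 + 1 = 5 ≡ 1 (mod 2).
  s_2 = 1 + 1 + 0 + 1 + 0 + 1 + 0 + 1 = 5 ≡ 1 (mod 2).
  s_3 = 1 + 0 + 0 + 1 + 1 + 1 + 0 + 1 = 5 ≡ 1 (mod 2).
  s_4 = 0 + 0 + 1 + 1 + 0 + 1 + 1 + 1 = 5 ≡ 1 (mod 2).
s = (1, 1, 1, 1)^T — this equals column 15 of H (binary 1111), so error is at position 15.
Correct: flip bit 15 of r = 010110110110101 to get c = 010110110110100.


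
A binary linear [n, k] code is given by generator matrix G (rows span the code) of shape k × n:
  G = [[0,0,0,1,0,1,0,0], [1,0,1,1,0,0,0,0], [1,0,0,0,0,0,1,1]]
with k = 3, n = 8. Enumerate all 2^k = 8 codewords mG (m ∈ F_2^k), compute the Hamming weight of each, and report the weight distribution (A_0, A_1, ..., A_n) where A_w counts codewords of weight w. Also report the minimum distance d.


Weight distribution: A_0 = 1, A_2 = 1, A_3 = 3, A_4 = 2, A_5 = 1. Minimum distance d = 2.

Enumerate all 2^3 = 8 messages m ∈ F_2^3.
For each, compute codeword c = mG in F_2^8, then tally its weight.
  m = 000 → c = 00000000, weight = 0.
  m = 100 → c = 00010100, weight = 2.
  m = 010 → c = 10110000, weight = 3.
  m = 110 → c = 10100100, weight = 3.
  m = 001 → c = 10000011, weight = 3.
  m = 101 → c = 10010111, weight = 5.
  m = 011 → c = 00110011, weight = 4.
  m = 111 → c = 00100111, weight = 4.
Tally weights:
  weight 0: 1 codewords.
  weight 2: 1 codewords.
  weight 3: 3 codewords.
  weight 4: 2 codewords.
  weight 5: 1 codewords.
Minimum distance d = smallest w > 0 with A_w > 0 = 2.
Sanity: Σ A_w = 8 = 2^3 = 8 ✓.


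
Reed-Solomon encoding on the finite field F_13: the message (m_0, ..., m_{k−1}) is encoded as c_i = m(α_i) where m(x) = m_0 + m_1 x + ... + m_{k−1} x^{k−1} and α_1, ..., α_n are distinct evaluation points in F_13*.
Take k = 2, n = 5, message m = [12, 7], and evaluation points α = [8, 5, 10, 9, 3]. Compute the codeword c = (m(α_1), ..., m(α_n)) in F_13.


c = [3, 8, 4, 10, 7]

Message polynomial: m(x) = 12 + 7·x (mod 13).
For each evaluation point α_i, compute m(α_i) mod 13:
  α_1 = 8: Horner steps 7 → 3, so m(8) = 3.
  α_2 = 5: Horner steps 7 → 8, so m(5) = 8.
  α_3 = 10: Horner steps 7 → 4, so m(10) = 4.
  α_4 = 9: Horner steps 7 → 10, so m(9) = 10.
  α_5 = 3: Horner steps 7 → 7, so m(3) = 7.
Codeword c = [3, 8, 4, 10, 7] ∈ F_13^5.


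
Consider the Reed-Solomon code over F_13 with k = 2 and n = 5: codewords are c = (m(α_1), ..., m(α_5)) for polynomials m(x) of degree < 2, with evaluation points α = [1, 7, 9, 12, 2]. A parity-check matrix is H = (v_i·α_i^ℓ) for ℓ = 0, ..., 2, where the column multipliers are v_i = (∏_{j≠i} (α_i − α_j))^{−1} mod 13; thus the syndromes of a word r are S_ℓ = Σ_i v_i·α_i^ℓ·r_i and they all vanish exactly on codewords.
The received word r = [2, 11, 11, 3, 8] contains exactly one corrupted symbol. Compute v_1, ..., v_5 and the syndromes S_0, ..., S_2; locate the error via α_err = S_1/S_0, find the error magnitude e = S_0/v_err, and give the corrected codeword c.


S = (12, 6, 3), error at position 2, error magnitude e = 12, c = [2, 12, 11, 3, 8].

Step 1: column multipliers v_i = (∏_{j≠i}(α_i − α_j))^{−1} mod 13.
  i = 1 (α = 1): (1−7)(1−9)(1−12)(1−2) = (−6)·(−8)·(−11)·(−1) = 528 ≡ 8, so v_1 = 8^{−1} = 5 (mod 13).
  i = 2 (α = 7): (7−1)(7−9)(7−12)(7−2) = 6·(−2)·(−5)·5 = 300 ≡ 1, so v_2 = 1^{−1} = 1 (mod 13).
  i = 3 (α = 9): (9−1)(9−7)(9−12)(9−2) = 8·2·(−3)·7 = −336 ≡ 2, so v_3 = 2^{−1} = 7 (mod 13).
  i = 4 (α = 12): (12−1)(12−7)(12−9)(12−2) = 11·5·3·10 = 1650 ≡ 12, so v_4 = 12^{−1} = 12 (mod 13).
  i = 5 (α = 2): (2−1)(2−7)(2−9)(2−12) = 1·(−5)·(−7)·(−10) = −350 ≡ 1, so v_5 = 1^{−1} = 1 (mod 13).
  v = [5, 1, 7, 12, 1].
Step 2: syndromes of r = [2, 11, 11, 3, 8] (all sums mod 13).
  S_0 = Σ v_i r_i = 5·2 + 1·11 + 7·11 + 12·3 + 1·8 = 142 ≡ 12.
  S_1 = Σ v_i α_i r_i = 5·1·2 + 1·7·11 + 7·9·11 + 12·12·3 + 1·2·8 = 1228 ≡ 6.
  α_i^2 mod 13 = [1, 10, 3, 1, 4].
  S_2 = Σ v_i α_i^2 r_i = 5·1·2 + 1·10·11 + 7·3·11 + 12·1·3 + 1·4·8 = 419 ≡ 3.
  S = (12, 6, 3) ≠ 0, so r is not a codeword (an error is present).
Step 3: locate the error. For a single error e at position i, S_ℓ = v_i·e·α_i^ℓ, so α_err = S_1/S_0.
  S_0^{−1} = 12^{−1} = 12 (mod 13), so α_err = 6·12 = 72 ≡ 7 = α_2. Error position i = 2.
  Consistency check: S_2/S_1 = 3·11 = 33 ≡ 7 = α_err ✓ (single-error assumption holds).
Step 4: error magnitude e = S_0/v_2 = S_0·∏_{j≠2}(α_2 − α_j) = 12·1 = 12 ≡ 12 (mod 13).
Step 5: correct position 2: c_2 = r_2 − e = 11 − 12 ≡ 12 (mod 13). Hence c = [2, 12, 11, 3, 8].
  Check: interpolating c through the α_i gives m(x) = 9 + 6·x (degree < 2) with m(α_i) = c_i for every i, so c is indeed a codeword.


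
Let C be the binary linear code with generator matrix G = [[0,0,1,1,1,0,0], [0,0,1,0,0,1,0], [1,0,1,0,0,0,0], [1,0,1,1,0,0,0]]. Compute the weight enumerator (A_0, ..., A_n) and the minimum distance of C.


Weight distribution: A_0 = 1, A_1 = 1, A_2 = 6, A_3 = 6, A_4 = 1, A_5 = 1. Minimum distance d = 1.

Enumerate all 2^4 = 16 messages m ∈ F_2^4.
For each, compute codeword c = mG in F_2^7, then tally its weight.
  m = 0000 → c = 0000000, weight = 0.
  m = 1000 → c = 0011100, weight = 3.
  m = 0100 → c = 0010010, weight = 2.
  m = 1100 → c = 0001110, weight = 3.
  m = 0010 → c = 1010000, weight = 2.
  m = 1010 → c = 1001100, weight = 3.
  m = 0110 → c = 1000010, weight = 2.
  m = 1110 → c = 1011110, weight = 5.
  m = 0001 → c = 1011000, weight = 3.
  m = 1001 → c = 1000100, weight = 2.
  m = 0101 → c = 1001010, weight = 3.
  m = 1101 → c = 1010110, weight = 4.
  m = 0011 → c = 0001000, weight = 1.
  m = 1011 → c = 0010100, weight = 2.
  m = 0111 → c = 0011010, weight = 3.
  m = 1111 → c = 0000110, weight = 2.
Tally weights:
  weight 0: 1 codewords.
  weight 1: 1 codewords.
  weight 2: 6 codewords.
  weight 3: 6 codewords.
  weight 4: 1 codewords.
  weight 5: 1 codewords.
Minimum distance d = smallest w > 0 with A_w > 0 = 1.
Sanity: Σ A_w = 16 = 2^4 = 16 ✓.


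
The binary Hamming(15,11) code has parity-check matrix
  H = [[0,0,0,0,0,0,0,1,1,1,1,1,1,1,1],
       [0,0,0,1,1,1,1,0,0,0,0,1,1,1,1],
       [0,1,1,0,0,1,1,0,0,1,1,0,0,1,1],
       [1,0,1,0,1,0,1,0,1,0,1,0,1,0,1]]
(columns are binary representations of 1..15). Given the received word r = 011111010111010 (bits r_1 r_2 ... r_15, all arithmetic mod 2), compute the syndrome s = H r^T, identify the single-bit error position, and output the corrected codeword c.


s = (1, 1, 0, 1)^T, error position = 13, corrected codeword c = 011111010111110

Compute s = H r^T mod 2 one row at a time:
  s_1 = 1 + 0 + 1 + 1 + 1 + 0 + 1 + 0 = 5 ≡ 1 (mod 2).
  s_2 = 1 + 1 + 1 + 0 + 1 + 0 + 1 + 0 = 5 ≡ 1 (mod 2).
  s_3 = 1 + 1 + 1 + 0 + 1 + 1 + 1 + 0 = 6 ≡ 0 (mod 2).
  s_4 = 0 + 1 + 1 + 0 + 0 + 1 + 0 + 0 = 3 ≡ 1 (mod 2).
s = (1, 1, 0, 1)^T — this equals column 13 of H (binary 1101), so error is at position 13.
Correct: flip bit 13 of r = 011111010111010 to get c = 011111010111110.


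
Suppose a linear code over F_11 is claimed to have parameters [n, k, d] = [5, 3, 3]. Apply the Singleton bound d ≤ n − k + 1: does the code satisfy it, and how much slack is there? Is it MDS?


Singleton RHS = n − k + 1 = 3, slack = 0, bound satisfied, MDS.

Singleton bound: d ≤ n − k + 1.
Here n = 5, k = 3, so n − k + 1 = 3.
Given d = 3, check d ≤ 3: YES.
Slack = (n − k + 1) − d = 0.
The code is MDS (slack = 0).
Description: the claimed parameters are [5, 3, 3]_11; such a code would be MDS (meets Singleton bound).


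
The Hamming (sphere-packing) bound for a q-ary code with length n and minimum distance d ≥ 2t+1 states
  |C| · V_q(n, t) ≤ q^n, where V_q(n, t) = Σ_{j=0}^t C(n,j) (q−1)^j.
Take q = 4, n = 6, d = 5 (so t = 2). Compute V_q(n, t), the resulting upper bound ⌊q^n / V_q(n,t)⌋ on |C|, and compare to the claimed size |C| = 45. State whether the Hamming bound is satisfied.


V_q(n, t) = 154, q^n = 4096, Hamming bound = 26, |C| = 45 > bound (violated).

Step 1: Compute V_q(n, t) = Σ_{j=0}^2 C(n, j) (q−1)^j.
  j = 0: C(6,0)·(3)^0 = 1·1 = 1.
  j = 1: C(6,1)·(3)^1 = 6·3 = 18.
  j = 2: C(6,2)·(3)^2 = 15·9 = 135.
  V_q(n, t) = 1 + 18 + 135 = 154.
Step 2: q^n = 4^6 = 4096.
Step 3: Hamming bound ⌊q^n / V_q(n,t)⌋ = ⌊4096/154⌋ = 26.
Step 4: Compare |C| = 45 to 26: violated.
The claimed |C| lies above the Hamming bound, so no 4-ary code of length 6 with d ≥ 5 can have 45 codewords.


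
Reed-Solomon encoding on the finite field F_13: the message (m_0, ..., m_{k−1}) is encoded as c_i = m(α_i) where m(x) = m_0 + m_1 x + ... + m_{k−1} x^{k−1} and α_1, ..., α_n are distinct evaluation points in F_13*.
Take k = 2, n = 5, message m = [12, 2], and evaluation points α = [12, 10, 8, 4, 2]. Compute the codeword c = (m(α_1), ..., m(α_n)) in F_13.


c = [10, 6, 2, 7, 3]

Message polynomial: m(x) = 12 + 2·x (mod 13).
For each evaluation point α_i, compute m(α_i) mod 13:
  α_1 = 12: Horner steps 2 → 10, so m(12) = 10.
  α_2 = 10: Horner steps 2 → 6, so m(10) = 6.
  α_3 = 8: Horner steps 2 → 2, so m(8) = 2.
  α_4 = 4: Horner steps 2 → 7, so m(4) = 7.
  α_5 = 2: Horner steps 2 → 3, so m(2) = 3.
Codeword c = [10, 6, 2, 7, 3] ∈ F_13^5.


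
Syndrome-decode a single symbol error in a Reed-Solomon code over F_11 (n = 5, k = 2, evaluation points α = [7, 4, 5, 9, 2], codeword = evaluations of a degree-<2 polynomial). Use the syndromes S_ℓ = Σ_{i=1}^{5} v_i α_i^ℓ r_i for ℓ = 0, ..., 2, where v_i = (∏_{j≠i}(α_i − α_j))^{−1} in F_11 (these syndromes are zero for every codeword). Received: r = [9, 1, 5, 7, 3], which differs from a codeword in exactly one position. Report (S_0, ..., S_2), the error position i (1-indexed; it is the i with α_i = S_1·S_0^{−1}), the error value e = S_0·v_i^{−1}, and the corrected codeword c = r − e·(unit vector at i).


S = (8, 7, 2), error at position 3, error magnitude e = 5, c = [9, 1, 0, 7, 3].

Step 1: column multipliers v_i = (∏_{j≠i}(α_i − α_j))^{−1} mod 11.
  i = 1 (α = 7): (7−4)(7−5)(7−9)(7−2) = 3·2·(−2)·5 = −60 ≡ 6, so v_1 = 6^{−1} = 2 (mod 11).
  i = 2 (α = 4): (4−7)(4−5)(4−9)(4−2) = (−3)·(−1)·(−5)·2 = −30 ≡ 3, so v_2 = 3^{−1} = 4 (mod 11).
  i = 3 (α = 5): (5−7)(5−4)(5−9)(5−2) = (−2)·1·(−4)·3 = 24 ≡ 2, so v_3 = 2^{−1} = 6 (mod 11).
  i = 4 (α = 9): (9−7)(9−4)(9−5)(9−2) = 2·5·4·7 = 280 ≡ 5, so v_4 = 5^{−1} = 9 (mod 11).
  i = 5 (α = 2): (2−7)(2−4)(2−5)(2−9) = (−5)·(−2)·(−3)·(−7) = 210 ≡ 1, so v_5 = 1^{−1} = 1 (mod 11).
  v = [2, 4, 6, 9, 1].
Step 2: syndromes of r = [9, 1, 5, 7, 3] (all sums mod 11).
  S_0 = Σ v_i r_i = 2·9 + 4·1 + 6·5 + 9·7 + 1·3 = 118 ≡ 8.
  S_1 = Σ v_i α_i r_i = 2·7·9 + 4·4·1 + 6·5·5 + 9·9·7 + 1·2·3 = 865 ≡ 7.
  α_i^2 mod 11 = [5, 5, 3, 4, 4].
  S_2 = Σ v_i α_i^2 r_i = 2·5·9 + 4·5·1 + 6·3·5 + 9·4·7 + 1·4·3 = 464 ≡ 2.
  S = (8, 7, 2) ≠ 0, so r is not a codeword (an error is present).
Step 3: locate the error. For a single error e at position i, S_ℓ = v_i·e·α_i^ℓ, so α_err = S_1/S_0.
  S_0^{−1} = 8^{−1} = 7 (mod 11), so α_err = 7·7 = 49 ≡ 5 = α_3. Error position i = 3.
  Consistency check: S_2/S_1 = 2·8 = 16 ≡ 5 = α_err ✓ (single-error assumption holds).
Step 4: error magnitude e = S_0/v_3 = S_0·∏_{j≠3}(α_3 − α_j) = 8·2 = 16 ≡ 5 (mod 11).
Step 5: correct position 3: c_3 = r_3 − e = 5 − 5 ≡ 0 (mod 11). Hence c = [9, 1, 0, 7, 3].
  Check: interpolating c through the α_i gives m(x) = 5 + 10·x (degree < 2) with m(α_i) = c_i for every i, so c is indeed a codeword.


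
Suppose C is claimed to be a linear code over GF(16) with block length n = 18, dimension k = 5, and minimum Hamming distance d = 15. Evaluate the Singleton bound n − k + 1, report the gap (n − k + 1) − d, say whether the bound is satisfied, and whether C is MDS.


Singleton RHS = n − k + 1 = 14, slack = -1, bound violated (no such code; not MDS).

Singleton bound: d ≤ n − k + 1.
Here n = 18, k = 5, so n − k + 1 = 14.
Given d = 15, check d ≤ 14: NO.
Slack = (n − k + 1) − d = -1.
The slack is negative: d = 15 exceeds n − k + 1 = 14 by 1, so the Singleton bound is violated and no linear [18, 5, 15]_16 code can exist. In particular it is not MDS (MDS requires d = n − k + 1 exactly).
Description: the claimed parameters are [18, 5, 15]_16; such a code would be impossible (violates the Singleton bound).


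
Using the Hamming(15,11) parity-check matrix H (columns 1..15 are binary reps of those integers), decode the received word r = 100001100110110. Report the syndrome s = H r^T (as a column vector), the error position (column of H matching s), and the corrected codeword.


s = (0, 0, 1, 0)^T, error position = 2, corrected codeword c = 110001100110110

Compute s = H r^T mod 2 one row at a time:
  s_1 = 0 + 0 + 1 + 1 + 0 + 1 + 1 + 0 = 4 ≡ 0 (mod 2).
  s_2 = 0 + 0 + 1 + 1 + 0 + 1 + 1 + 0 = 4 ≡ 0 (mod 2).
  s_3 = 0 + 0 + 1 + 1 + 1 + 1 + 1 + 0 = 5 ≡ 1 (mod 2).
  s_4 = 1 + 0 + 0 + 1 + 0 + 1 + 1 + 0 = 4 ≡ 0 (mod 2).
s = (0, 0, 1, 0)^T — this equals column 2 of H (binary 0010), so error is at position 2.
Correct: flip bit 2 of r = 100001100110110 to get c = 110001100110110.


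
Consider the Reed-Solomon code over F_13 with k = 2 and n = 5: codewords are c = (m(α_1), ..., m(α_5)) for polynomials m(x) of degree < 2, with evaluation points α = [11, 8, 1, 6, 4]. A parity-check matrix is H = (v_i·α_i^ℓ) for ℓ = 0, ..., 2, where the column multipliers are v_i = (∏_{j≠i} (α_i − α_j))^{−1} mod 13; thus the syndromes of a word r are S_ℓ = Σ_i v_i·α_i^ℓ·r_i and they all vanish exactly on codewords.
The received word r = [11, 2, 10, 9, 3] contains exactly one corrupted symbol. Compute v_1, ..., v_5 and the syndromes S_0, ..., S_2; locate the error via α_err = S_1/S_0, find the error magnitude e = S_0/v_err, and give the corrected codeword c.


S = (12, 12, 12), error at position 3, error magnitude e = 3, c = [11, 2, 7, 9, 3].

Step 1: column multipliers v_i = (∏_{j≠i}(α_i − α_j))^{−1} mod 13.
  i = 1 (α = 11): (11−8)(11−1)(11−6)(11−4) = 3·10·5·7 = 1050 ≡ 10, so v_1 = 10^{−1} = 4 (mod 13).
  i = 2 (α = 8): (8−11)(8−1)(8−6)(8−4) = (−3)·7·2·4 = −168 ≡ 1, so v_2 = 1^{−1} = 1 (mod 13).
  i = 3 (α = 1): (1−11)(1−8)(1−6)(1−4) = (−10)·(−7)·(−5)·(−3) = 1050 ≡ 10, so v_3 = 10^{−1} = 4 (mod 13).
  i = 4 (α = 6): (6−11)(6−8)(6−1)(6−4) = (−5)·(−2)·5·2 = 100 ≡ 9, so v_4 = 9^{−1} = 3 (mod 13).
  i = 5 (α = 4): (4−11)(4−8)(4−1)(4−6) = (−7)·(−4)·3·(−2) = −168 ≡ 1, so v_5 = 1^{−1} = 1 (mod 13).
  v = [4, 1, 4, 3, 1].
Step 2: syndromes of r = [11, 2, 10, 9, 3] (all sums mod 13).
  S_0 = Σ v_i r_i = 4·11 + 1·2 + 4·10 + 3·9 + 1·3 = 116 ≡ 12.
  S_1 = Σ v_i α_i r_i = 4·11·11 + 1·8·2 + 4·1·10 + 3·6·9 + 1·4·3 = 714 ≡ 12.
  α_i^2 mod 13 = [4, 12, 1, 10, 3].
  S_2 = Σ v_i α_i^2 r_i = 4·4·11 + 1·12·2 + 4·1·10 + 3·10·9 + 1·3·3 = 519 ≡ 12.
  S = (12, 12, 12) ≠ 0, so r is not a codeword (an error is present).
Step 3: locate the error. For a single error e at position i, S_ℓ = v_i·e·α_i^ℓ, so α_err = S_1/S_0.
  S_0^{−1} = 12^{−1} = 12 (mod 13), so α_err = 12·12 = 144 ≡ 1 = α_3. Error position i = 3.
  Consistency check: S_2/S_1 = 12·12 = 144 ≡ 1 = α_err ✓ (single-error assumption holds).
Step 4: error magnitude e = S_0/v_3 = S_0·∏_{j≠3}(α_3 − α_j) = 12·10 = 120 ≡ 3 (mod 13).
Step 5: correct position 3: c_3 = r_3 − e = 10 − 3 ≡ 7 (mod 13). Hence c = [11, 2, 7, 9, 3].
  Check: interpolating c through the α_i gives m(x) = 4 + 3·x (degree < 2) with m(α_i) = c_i for every i, so c is indeed a codeword.


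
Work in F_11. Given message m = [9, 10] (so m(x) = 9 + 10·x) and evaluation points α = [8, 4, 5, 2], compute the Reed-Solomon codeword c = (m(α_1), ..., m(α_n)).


c = [1, 5, 4, 7]

Message polynomial: m(x) = 9 + 10·x (mod 11).
For each evaluation point α_i, compute m(α_i) mod 11:
  α_1 = 8: Horner steps 10 → 1, so m(8) = 1.
  α_2 = 4: Horner steps 10 → 5, so m(4) = 5.
  α_3 = 5: Horner steps 10 → 4, so m(5) = 4.
  α_4 = 2: Horner steps 10 → 7, so m(2) = 7.
Codeword c = [1, 5, 4, 7] ∈ F_11^4.


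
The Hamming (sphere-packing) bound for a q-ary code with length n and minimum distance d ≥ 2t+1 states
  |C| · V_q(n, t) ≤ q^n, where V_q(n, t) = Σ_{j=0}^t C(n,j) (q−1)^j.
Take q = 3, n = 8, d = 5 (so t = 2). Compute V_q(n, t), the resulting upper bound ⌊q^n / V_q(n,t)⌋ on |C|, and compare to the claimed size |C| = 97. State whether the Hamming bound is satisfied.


V_q(n, t) = 129, q^n = 6561, Hamming bound = 50, |C| = 97 > bound (violated).

Step 1: Compute V_q(n, t) = Σ_{j=0}^2 C(n, j) (q−1)^j.
  j = 0: C(8,0)·(2)^0 = 1·1 = 1.
  j = 1: C(8,1)·(2)^1 = 8·2 = 16.
  j = 2: C(8,2)·(2)^2 = 28·4 = 112.
  V_q(n, t) = 1 + 16 + 112 = 129.
Step 2: q^n = 3^8 = 6561.
Step 3: Hamming bound ⌊q^n / V_q(n,t)⌋ = ⌊6561/129⌋ = 50.
Step 4: Compare |C| = 97 to 50: violated.
The claimed |C| lies above the Hamming bound, so no 3-ary code of length 8 with d ≥ 5 can have 97 codewords.


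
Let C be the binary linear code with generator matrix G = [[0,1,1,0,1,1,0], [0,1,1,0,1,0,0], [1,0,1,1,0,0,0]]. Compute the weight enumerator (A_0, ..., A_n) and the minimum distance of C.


Weight distribution: A_0 = 1, A_1 = 1, A_3 = 2, A_4 = 3, A_5 = 1. Minimum distance d = 1.

Enumerate all 2^3 = 8 messages m ∈ F_2^3.
For each, compute codeword c = mG in F_2^7, then tally its weight.
  m = 000 → c = 0000000, weight = 0.
  m = 100 → c = 0110110, weight = 4.
  m = 010 → c = 0110100, weight = 3.
  m = 110 → c = 0000010, weight = 1.
  m = 001 → c = 1011000, weight = 3.
  m = 101 → c = 1101110, weight = 5.
  m = 011 → c = 1101100, weight = 4.
  m = 111 → c = 1011010, weight = 4.
Tally weights:
  weight 0: 1 codewords.
  weight 1: 1 codewords.
  weight 3: 2 codewords.
  weight 4: 3 codewords.
  weight 5: 1 codewords.
Minimum distance d = smallest w > 0 with A_w > 0 = 1.
Sanity: Σ A_w = 8 = 2^3 = 8 ✓.


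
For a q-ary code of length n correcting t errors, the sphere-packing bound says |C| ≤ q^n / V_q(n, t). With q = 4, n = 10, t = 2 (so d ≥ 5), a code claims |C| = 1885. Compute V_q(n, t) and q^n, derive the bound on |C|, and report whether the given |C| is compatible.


V_q(n, t) = 436, q^n = 1048576, Hamming bound = 2404, |C| = 1885 ≤ bound (satisfied).

Step 1: Compute V_q(n, t) = Σ_{j=0}^2 C(n, j) (q−1)^j.
  j = 0: C(10,0)·(3)^0 = 1·1 = 1.
  j = 1: C(10,1)·(3)^1 = 10·3 = 30.
  j = 2: C(10,2)·(3)^2 = 45·9 = 405.
  V_q(n, t) = 1 + 30 + 405 = 436.
Step 2: q^n = 4^10 = 1048576.
Step 3: Hamming bound ⌊q^n / V_q(n,t)⌋ = ⌊1048576/436⌋ = 2404.
Step 4: Compare |C| = 1885 to 2404: satisfied.
The claimed |C| lies below the Hamming bound.


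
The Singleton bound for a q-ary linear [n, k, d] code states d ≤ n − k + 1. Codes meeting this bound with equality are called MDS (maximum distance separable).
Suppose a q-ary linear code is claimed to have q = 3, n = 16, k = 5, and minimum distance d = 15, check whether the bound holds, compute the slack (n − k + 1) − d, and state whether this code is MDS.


Singleton RHS = n − k + 1 = 12, slack = -3, bound violated (no such code; not MDS).

Singleton bound: d ≤ n − k + 1.
Here n = 16, k = 5, so n − k + 1 = 12.
Given d = 15, check d ≤ 12: NO.
Slack = (n − k + 1) − d = -3.
The slack is negative: d = 15 exceeds n − k + 1 = 12 by 3, so the Singleton bound is violated and no linear [16, 5, 15]_3 code can exist. In particular it is not MDS (MDS requires d = n − k + 1 exactly).
Description: the claimed parameters are [16, 5, 15]_3; such a code would be impossible (violates the Singleton bound).


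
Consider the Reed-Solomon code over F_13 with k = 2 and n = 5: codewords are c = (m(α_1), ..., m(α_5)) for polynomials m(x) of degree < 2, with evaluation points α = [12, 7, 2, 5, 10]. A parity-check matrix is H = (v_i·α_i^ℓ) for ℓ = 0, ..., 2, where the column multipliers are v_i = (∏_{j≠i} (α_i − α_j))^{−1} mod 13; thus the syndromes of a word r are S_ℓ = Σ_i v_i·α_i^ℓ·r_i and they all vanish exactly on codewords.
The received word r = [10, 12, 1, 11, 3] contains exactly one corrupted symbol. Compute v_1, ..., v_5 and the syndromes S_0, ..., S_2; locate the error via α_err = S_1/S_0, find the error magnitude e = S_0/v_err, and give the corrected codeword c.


S = (10, 11, 3), error at position 4, error magnitude e = 6, c = [10, 12, 1, 5, 3].

Step 1: column multipliers v_i = (∏_{j≠i}(α_i − α_j))^{−1} mod 13.
  i = 1 (α = 12): (12−7)(12−2)(12−5)(12−10) = 5·10·7·2 = 700 ≡ 11, so v_1 = 11^{−1} = 6 (mod 13).
  i = 2 (α = 7): (7−12)(7−2)(7−5)(7−10) = (−5)·5·2·(−3) = 150 ≡ 7, so v_2 = 7^{−1} = 2 (mod 13).
  i = 3 (α = 2): (2−12)(2−7)(2−5)(2−10) = (−10)·(−5)·(−3)·(−8) = 1200 ≡ 4, so v_3 = 4^{−1} = 10 (mod 13).
  i = 4 (α = 5): (5−12)(5−7)(5−2)(5−10) = (−7)·(−2)·3·(−5) = −210 ≡ 11, so v_4 = 11^{−1} = 6 (mod 13).
  i = 5 (α = 10): (10−12)(10−7)(10−2)(10−5) = (−2)·3·8·5 = −240 ≡ 7, so v_5 = 7^{−1} = 2 (mod 13).
  v = [6, 2, 10, 6, 2].
Step 2: syndromes of r = [10, 12, 1, 11, 3] (all sums mod 13).
  S_0 = Σ v_i r_i = 6·10 + 2·12 + 10·1 + 6·11 + 2·3 = 166 ≡ 10.
  S_1 = Σ v_i α_i r_i = 6·12·10 + 2·7·12 + 10·2·1 + 6·5·11 + 2·10·3 = 1298 ≡ 11.
  α_i^2 mod 13 = [1, 10, 4, 12, 9].
  S_2 = Σ v_i α_i^2 r_i = 6·1·10 + 2·10·12 + 10·4·1 + 6·12·11 + 2·9·3 = 1186 ≡ 3.
  S = (10, 11, 3) ≠ 0, so r is not a codeword (an error is present).
Step 3: locate the error. For a single error e at position i, S_ℓ = v_i·e·α_i^ℓ, so α_err = S_1/S_0.
  S_0^{−1} = 10^{−1} = 4 (mod 13), so α_err = 11·4 = 44 ≡ 5 = α_4. Error position i = 4.
  Consistency check: S_2/S_1 = 3·6 = 18 ≡ 5 = α_err ✓ (single-error assumption holds).
Step 4: error magnitude e = S_0/v_4 = S_0·∏_{j≠4}(α_4 − α_j) = 10·11 = 110 ≡ 6 (mod 13).
Step 5: correct position 4: c_4 = r_4 − e = 11 − 6 ≡ 5 (mod 13). Hence c = [10, 12, 1, 5, 3].
  Check: interpolating c through the α_i gives m(x) = 7 + 10·x (degree < 2) with m(α_i) = c_i for every i, so c is indeed a codeword.
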